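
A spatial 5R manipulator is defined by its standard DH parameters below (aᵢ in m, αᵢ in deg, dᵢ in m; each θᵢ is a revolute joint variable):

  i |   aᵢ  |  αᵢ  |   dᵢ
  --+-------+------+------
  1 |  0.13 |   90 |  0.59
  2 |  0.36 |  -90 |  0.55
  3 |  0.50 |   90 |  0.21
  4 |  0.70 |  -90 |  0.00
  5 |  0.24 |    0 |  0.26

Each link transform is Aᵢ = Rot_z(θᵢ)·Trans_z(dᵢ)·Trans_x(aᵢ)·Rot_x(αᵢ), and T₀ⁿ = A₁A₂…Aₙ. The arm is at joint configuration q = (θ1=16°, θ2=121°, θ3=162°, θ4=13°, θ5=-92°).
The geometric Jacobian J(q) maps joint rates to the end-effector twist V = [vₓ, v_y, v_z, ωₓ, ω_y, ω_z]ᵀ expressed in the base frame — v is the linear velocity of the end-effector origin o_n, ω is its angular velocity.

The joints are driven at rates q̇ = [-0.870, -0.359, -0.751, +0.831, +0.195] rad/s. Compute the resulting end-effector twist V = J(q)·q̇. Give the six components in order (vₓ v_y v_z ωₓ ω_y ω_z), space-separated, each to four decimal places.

-1.2564 0.3880 0.4148 0.0014 1.1819 -0.3252

o_n = [-0.0810, 0.0005, -0.2660]
J₁: ẑ×o_n = [-0.0005, -0.0810, 0.0000], ω = ẑ
J2: z=[0.2756, -0.9613, 0.0000] o=[0.1250, 0.0358, 0.5900] → [0.8228, 0.2359, -0.2077, 0.2756, -0.9613, 0.0000]
J3: z=[-0.8240, -0.2363, -0.5150] o=[0.0983, -0.5440, 0.8986] → [0.5556, -0.8672, -0.4910, -0.8240, -0.2363, -0.5150]
J4: z=[-0.4151, 0.8703, 0.2649] o=[0.1181, -0.3776, 0.3828] → [-0.6648, -0.3221, 0.0164, -0.4151, 0.8703, 0.2649]
J5: z=[-0.8896, -0.3274, -0.3185] o=[0.2515, -0.1201, -0.2543] → [0.0422, 0.0955, -0.2161, -0.8896, -0.3274, -0.3185]
V = J·q̇ = [-1.2564, 0.3880, 0.4148, 0.0014, 1.1819, -0.3252]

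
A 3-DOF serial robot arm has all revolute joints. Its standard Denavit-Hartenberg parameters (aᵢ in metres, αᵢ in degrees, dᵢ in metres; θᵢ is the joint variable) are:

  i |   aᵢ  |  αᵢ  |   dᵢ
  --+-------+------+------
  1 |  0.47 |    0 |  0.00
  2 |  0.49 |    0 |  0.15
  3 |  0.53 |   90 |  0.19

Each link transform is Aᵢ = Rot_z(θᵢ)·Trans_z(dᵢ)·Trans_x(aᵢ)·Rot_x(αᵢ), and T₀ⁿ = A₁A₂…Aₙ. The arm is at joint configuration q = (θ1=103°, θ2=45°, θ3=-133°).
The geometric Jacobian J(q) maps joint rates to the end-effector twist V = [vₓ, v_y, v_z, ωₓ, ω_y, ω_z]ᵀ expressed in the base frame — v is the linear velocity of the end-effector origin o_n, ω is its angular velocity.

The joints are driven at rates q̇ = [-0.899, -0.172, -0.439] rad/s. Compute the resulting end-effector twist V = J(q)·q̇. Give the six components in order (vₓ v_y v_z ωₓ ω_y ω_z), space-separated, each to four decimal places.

o_n = [-0.0093, 0.8548, 0.3400]
J₁: ẑ×o_n = [-0.8548, -0.0093, 0.0000], ω = ẑ
J2: z=[0.0000, 0.0000, 1.0000] o=[-0.1057, 0.4580, 0.0000] → [-0.3968, 0.0964, 0.0000, 0.0000, 0.0000, 1.0000]
J3: z=[0.0000, 0.0000, 1.0000] o=[-0.5213, 0.7176, 0.1500] → [-0.1372, 0.5119, 0.0000, 0.0000, 0.0000, 1.0000]
V = J·q̇ = [0.8969, -0.2329, 0.0000, 0.0000, 0.0000, -1.5100]

0.8969 -0.2329 0.0000 0.0000 0.0000 -1.5100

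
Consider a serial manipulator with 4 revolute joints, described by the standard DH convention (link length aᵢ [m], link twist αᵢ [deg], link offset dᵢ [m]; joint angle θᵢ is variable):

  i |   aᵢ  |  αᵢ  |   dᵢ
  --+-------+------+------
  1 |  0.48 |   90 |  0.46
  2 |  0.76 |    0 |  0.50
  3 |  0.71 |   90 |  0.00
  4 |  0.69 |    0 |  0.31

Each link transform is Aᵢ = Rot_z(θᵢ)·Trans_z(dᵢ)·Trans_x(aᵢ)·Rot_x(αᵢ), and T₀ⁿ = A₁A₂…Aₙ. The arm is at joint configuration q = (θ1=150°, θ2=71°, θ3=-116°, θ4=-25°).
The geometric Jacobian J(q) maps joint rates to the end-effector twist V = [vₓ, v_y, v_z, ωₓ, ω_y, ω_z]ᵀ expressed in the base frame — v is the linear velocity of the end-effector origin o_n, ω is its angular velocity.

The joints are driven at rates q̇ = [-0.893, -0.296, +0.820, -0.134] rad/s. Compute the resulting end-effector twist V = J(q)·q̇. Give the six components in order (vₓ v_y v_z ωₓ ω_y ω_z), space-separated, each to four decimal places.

o_n = [-1.1537, 0.9067, 0.0152]
J₁: ẑ×o_n = [-0.9067, -1.1537, 0.0000], ω = ẑ
J2: z=[0.5000, 0.8660, 0.0000] o=[-0.4157, 0.2400, 0.4600] → [-0.3852, 0.2224, 0.9725, 0.5000, 0.8660, 0.0000]
J3: z=[0.5000, 0.8660, 0.0000] o=[-0.3800, 0.7967, 1.1786] → [-1.0076, 0.5817, 0.7250, 0.5000, 0.8660, 0.0000]
J4: z=[0.6124, -0.3536, -0.7071] o=[-0.8148, 1.0478, 0.6765] → [0.1341, 0.6447, -0.2062, 0.6124, -0.3536, -0.7071]
V = J·q̇ = [0.0795, 1.3550, 0.3343, 0.1799, 0.5012, -0.7982]

0.0795 1.3550 0.3343 0.1799 0.5012 -0.7982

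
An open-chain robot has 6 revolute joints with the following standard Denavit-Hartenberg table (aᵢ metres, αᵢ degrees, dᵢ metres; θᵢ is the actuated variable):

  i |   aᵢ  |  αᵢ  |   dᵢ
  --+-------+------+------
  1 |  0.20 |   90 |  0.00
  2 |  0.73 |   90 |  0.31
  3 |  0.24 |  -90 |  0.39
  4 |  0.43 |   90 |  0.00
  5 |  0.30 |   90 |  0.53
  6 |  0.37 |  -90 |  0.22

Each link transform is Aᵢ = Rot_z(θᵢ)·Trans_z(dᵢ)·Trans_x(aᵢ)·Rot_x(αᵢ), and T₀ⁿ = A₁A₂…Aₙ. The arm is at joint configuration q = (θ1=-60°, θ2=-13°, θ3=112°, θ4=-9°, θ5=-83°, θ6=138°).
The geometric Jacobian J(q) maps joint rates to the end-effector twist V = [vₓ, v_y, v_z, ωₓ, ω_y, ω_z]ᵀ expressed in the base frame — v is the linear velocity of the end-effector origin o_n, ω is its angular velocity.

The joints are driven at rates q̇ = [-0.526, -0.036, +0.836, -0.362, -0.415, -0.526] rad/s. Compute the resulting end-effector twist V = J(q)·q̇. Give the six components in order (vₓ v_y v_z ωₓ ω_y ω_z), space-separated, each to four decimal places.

o_n = [-0.2659, -0.8109, -1.3082]
J₁: ẑ×o_n = [0.8109, -0.2659, 0.0000], ω = ẑ
J2: z=[-0.8660, -0.5000, 0.0000] o=[0.1000, -0.1732, 0.0000] → [0.6541, -1.1329, 0.3693, -0.8660, -0.5000, 0.0000]
J3: z=[-0.1125, 0.1948, -0.9744] o=[0.1872, -0.9442, -0.1642] → [-0.0930, 0.3128, 0.0733, -0.1125, 0.1948, -0.9744]
J4: z=[-0.1273, 0.9697, 0.2086] o=[-0.0932, -0.9036, -0.5240] → [-0.7798, -0.1358, 0.1556, -0.1273, 0.9697, 0.2086]
J5: z=[0.0431, 0.2155, -0.9756] o=[-0.5193, -0.9532, -0.5537] → [-0.0238, -0.2147, -0.0485, 0.0431, 0.2155, -0.9756]
J6: z=[0.9991, -0.0038, 0.0433] o=[-0.4948, -1.1319, -1.1354] → [-0.0132, 0.1825, 0.3216, 0.9991, -0.0038, 0.0433]
V = J·q̇ = [-0.2287, 0.4844, -0.1574, -0.5602, -0.2576, -1.0340]

-0.2287 0.4844 -0.1574 -0.5602 -0.2576 -1.0340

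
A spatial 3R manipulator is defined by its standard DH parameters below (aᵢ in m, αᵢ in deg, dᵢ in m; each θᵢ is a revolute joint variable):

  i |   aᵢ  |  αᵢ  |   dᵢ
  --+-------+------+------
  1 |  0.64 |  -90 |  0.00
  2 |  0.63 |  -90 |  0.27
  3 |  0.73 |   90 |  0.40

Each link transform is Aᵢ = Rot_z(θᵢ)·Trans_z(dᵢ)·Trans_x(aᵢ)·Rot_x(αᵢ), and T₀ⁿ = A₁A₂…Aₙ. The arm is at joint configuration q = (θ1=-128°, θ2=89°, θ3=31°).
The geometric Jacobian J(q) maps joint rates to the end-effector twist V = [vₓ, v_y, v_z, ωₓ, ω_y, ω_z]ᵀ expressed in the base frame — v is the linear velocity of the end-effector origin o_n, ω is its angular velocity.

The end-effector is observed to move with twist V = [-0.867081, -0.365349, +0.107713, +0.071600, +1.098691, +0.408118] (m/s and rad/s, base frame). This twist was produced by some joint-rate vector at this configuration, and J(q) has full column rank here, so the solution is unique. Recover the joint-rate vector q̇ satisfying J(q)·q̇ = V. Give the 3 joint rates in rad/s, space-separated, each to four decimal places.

0.4240 -0.6200 0.9100

o_n = [-0.2448, -0.1412, -1.2625]
J₁: ẑ×o_n = [0.1412, -0.2448, 0.0000], ω = ẑ
J2: z=[0.7880, -0.6157, 0.0000] o=[-0.3940, -0.5043, 0.0000] → [0.7773, 0.9949, 0.3780, 0.7880, -0.6157, 0.0000]
J3: z=[0.6156, 0.7879, -0.0175] o=[-0.1880, -0.6792, -0.6299] → [-0.4890, 0.3904, 0.3759, 0.6156, 0.7879, -0.0175]
q̇ = J⁺·V = [0.4240, -0.6200, 0.9100]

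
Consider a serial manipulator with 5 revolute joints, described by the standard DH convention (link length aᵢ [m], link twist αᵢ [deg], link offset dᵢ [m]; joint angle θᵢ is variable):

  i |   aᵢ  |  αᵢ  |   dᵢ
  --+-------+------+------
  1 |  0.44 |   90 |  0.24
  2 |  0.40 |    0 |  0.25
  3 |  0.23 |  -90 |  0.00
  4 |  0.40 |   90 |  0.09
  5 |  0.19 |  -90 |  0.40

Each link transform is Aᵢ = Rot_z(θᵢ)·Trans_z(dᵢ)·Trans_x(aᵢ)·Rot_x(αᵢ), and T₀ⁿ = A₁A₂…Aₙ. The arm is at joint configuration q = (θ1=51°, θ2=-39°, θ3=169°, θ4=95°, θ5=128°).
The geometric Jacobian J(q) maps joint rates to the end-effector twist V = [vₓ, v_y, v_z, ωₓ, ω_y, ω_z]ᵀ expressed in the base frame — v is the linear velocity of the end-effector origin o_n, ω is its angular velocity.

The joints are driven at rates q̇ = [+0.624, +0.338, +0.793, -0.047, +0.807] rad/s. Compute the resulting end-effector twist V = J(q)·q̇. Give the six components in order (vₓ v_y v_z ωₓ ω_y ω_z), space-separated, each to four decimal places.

o_n = [0.0608, 0.1812, 0.2967]
J₁: ẑ×o_n = [-0.1812, 0.0608, 0.0000], ω = ẑ
J2: z=[0.7771, -0.6293, 0.0000] o=[0.2769, 0.3419, 0.2400] → [-0.0357, -0.0441, -0.2609, 0.7771, -0.6293, 0.0000]
J3: z=[0.7771, -0.6293, 0.0000] o=[0.6668, 0.4262, -0.0117] → [-0.1941, -0.2397, -0.5718, 0.7771, -0.6293, 0.0000]
J4: z=[-0.4821, -0.5953, -0.6428] o=[0.5738, 0.3113, 0.1645] → [-0.1623, 0.3935, -0.2427, -0.4821, -0.5953, -0.6428]
J5: z=[-0.4707, -0.4428, 0.7631] o=[0.2348, 0.5259, 0.0799] → [0.1670, -0.0307, 0.0852, -0.4707, -0.4428, 0.7631]
V = J·q̇ = [-0.1367, -0.2104, -0.4614, 0.5217, -1.0411, 1.2701]

-0.1367 -0.2104 -0.4614 0.5217 -1.0411 1.2701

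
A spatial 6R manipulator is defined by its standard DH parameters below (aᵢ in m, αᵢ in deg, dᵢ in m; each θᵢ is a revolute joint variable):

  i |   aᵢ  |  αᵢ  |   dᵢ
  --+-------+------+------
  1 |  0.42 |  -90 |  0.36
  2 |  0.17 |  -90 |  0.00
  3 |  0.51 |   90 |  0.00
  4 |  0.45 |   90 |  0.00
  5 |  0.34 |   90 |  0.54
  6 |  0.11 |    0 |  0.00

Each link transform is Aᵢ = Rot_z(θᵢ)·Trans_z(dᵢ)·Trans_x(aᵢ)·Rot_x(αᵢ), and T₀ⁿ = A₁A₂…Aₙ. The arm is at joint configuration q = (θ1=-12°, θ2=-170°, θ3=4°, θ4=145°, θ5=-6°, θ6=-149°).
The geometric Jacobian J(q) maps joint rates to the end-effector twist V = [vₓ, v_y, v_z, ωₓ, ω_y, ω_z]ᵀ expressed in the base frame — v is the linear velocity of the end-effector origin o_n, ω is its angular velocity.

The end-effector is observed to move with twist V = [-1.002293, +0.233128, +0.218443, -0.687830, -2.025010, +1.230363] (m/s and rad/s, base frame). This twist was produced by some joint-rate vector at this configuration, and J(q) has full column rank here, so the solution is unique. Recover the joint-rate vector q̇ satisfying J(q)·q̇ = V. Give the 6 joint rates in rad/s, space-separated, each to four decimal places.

-0.1890 -0.5390 0.6110 -0.8960 0.9550 0.6540

o_n = [0.1653, -0.0769, 1.2092]
J₁: ẑ×o_n = [0.0769, 0.1653, -0.0000], ω = ẑ
J2: z=[0.2079, 0.9781, 0.0000] o=[0.4108, -0.0873, 0.3600] → [0.8306, -0.1766, 0.2423, 0.2079, 0.9781, 0.0000]
J3: z=[0.1699, -0.0361, 0.9848] o=[0.2471, -0.0525, 0.3895] → [-0.0056, -0.2198, -0.0071, 0.1699, -0.0361, 0.9848]
J4: z=[0.1402, 0.9900, 0.0121] o=[-0.2504, 0.0169, 0.4779] → [0.7252, -0.0975, -0.4247, 0.1402, 0.9900, 0.0121]
J5: z=[-0.4204, 0.0484, 0.9061] o=[0.1530, -0.0426, 0.6682] → [0.0573, 0.2385, 0.0138, -0.4204, 0.0484, 0.9061]
J6: z=[-0.2331, -0.9708, -0.0563] o=[0.2241, -0.0963, 1.3001] → [0.0893, -0.0179, -0.0617, -0.2331, -0.9708, -0.0563]
q̇ = J⁺·V = [-0.1890, -0.5390, 0.6110, -0.8960, 0.9550, 0.6540]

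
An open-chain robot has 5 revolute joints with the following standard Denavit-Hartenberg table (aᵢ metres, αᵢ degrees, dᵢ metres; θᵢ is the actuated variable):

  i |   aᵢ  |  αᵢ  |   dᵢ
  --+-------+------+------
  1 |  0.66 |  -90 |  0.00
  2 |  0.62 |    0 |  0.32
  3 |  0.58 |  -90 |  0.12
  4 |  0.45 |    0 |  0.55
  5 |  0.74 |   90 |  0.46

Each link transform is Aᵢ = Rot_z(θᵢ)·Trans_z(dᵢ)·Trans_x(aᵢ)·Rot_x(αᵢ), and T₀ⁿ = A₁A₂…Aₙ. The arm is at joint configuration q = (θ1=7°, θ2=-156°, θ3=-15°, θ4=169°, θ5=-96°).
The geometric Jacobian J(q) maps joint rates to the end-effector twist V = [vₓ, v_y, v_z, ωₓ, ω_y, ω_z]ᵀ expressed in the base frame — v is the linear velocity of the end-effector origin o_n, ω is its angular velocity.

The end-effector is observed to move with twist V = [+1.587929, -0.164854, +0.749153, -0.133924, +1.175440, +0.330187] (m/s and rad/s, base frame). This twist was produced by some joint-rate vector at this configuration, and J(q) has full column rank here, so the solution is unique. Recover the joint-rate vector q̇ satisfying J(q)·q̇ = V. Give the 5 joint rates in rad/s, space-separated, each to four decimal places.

o_n = [-0.0548, -0.3629, 1.3052]
J₁: ẑ×o_n = [0.3629, -0.0548, 0.0000], ω = ẑ
J2: z=[-0.1219, 0.9925, 0.0000] o=[0.6551, 0.0804, 0.0000] → [1.2955, 0.1591, 0.7587, -0.1219, 0.9925, 0.0000]
J3: z=[-0.1219, 0.9925, 0.0000] o=[0.0539, 0.3290, 0.2522] → [1.0452, 0.1283, 0.1923, -0.1219, 0.9925, 0.0000]
J4: z=[0.1553, 0.0191, 0.9877] o=[-0.5293, 0.3783, 0.3429] → [0.7505, 0.3192, -0.1241, 0.1553, 0.0191, 0.9877]
J5: z=[0.1553, 0.0191, 0.9877] o=[-0.0004, 0.3567, 0.8170] → [0.7201, -0.1296, -0.1107, 0.1553, 0.0191, 0.9877]
q̇ = J⁺·V = [0.2650, 0.9170, 0.2660, -0.7170, 0.7830]

0.2650 0.9170 0.2660 -0.7170 0.7830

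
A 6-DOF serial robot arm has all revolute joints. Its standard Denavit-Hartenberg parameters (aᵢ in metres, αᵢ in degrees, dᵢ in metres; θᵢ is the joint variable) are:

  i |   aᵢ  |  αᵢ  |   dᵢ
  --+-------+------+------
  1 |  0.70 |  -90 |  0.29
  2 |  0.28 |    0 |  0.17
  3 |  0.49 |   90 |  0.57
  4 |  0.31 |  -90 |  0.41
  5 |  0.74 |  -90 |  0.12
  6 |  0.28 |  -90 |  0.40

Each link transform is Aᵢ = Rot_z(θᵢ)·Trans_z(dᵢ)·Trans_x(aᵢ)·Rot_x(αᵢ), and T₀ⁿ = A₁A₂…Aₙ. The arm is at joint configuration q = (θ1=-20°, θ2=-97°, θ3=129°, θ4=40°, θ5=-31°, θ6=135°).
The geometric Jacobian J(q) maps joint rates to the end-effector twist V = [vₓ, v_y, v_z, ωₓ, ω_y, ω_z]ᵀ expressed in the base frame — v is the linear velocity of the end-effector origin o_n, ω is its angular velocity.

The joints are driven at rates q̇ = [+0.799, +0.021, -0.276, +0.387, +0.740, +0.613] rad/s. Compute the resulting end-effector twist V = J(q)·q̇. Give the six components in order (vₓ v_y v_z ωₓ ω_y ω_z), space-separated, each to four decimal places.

-0.8576 2.2910 0.0726 -0.0792 0.5767 0.8055

o_n = [2.2755, 0.5665, 0.1773]
J₁: ẑ×o_n = [-0.5665, 2.2755, 0.0000], ω = ẑ
J2: z=[0.3420, 0.9397, 0.0000] o=[0.6578, -0.2394, 0.2900] → [-0.1059, 0.0386, -1.2445, 0.3420, 0.9397, 0.0000]
J3: z=[0.3420, 0.9397, 0.0000] o=[0.6839, -0.0680, 0.5679] → [-0.3671, 0.1336, -1.2786, 0.3420, 0.9397, 0.0000]
J4: z=[0.4980, -0.1812, 0.8480] o=[1.2693, 0.3255, 0.3083] → [-0.1806, 0.9185, 0.3024, 0.4980, -0.1812, 0.8480]
J5: z=[-0.2502, 0.9063, 0.3406] o=[1.7309, 0.3696, 0.5301] → [-0.3868, 0.0972, -0.5428, -0.2502, 0.9063, 0.3406]
J6: z=[0.0008, 0.3520, -0.9360] o=[2.4173, 0.6514, 0.6367] → [-0.2412, 0.1331, 0.0499, 0.0008, 0.3520, -0.9360]
V = J·q̇ = [-0.8576, 2.2910, 0.0726, -0.0792, 0.5767, 0.8055]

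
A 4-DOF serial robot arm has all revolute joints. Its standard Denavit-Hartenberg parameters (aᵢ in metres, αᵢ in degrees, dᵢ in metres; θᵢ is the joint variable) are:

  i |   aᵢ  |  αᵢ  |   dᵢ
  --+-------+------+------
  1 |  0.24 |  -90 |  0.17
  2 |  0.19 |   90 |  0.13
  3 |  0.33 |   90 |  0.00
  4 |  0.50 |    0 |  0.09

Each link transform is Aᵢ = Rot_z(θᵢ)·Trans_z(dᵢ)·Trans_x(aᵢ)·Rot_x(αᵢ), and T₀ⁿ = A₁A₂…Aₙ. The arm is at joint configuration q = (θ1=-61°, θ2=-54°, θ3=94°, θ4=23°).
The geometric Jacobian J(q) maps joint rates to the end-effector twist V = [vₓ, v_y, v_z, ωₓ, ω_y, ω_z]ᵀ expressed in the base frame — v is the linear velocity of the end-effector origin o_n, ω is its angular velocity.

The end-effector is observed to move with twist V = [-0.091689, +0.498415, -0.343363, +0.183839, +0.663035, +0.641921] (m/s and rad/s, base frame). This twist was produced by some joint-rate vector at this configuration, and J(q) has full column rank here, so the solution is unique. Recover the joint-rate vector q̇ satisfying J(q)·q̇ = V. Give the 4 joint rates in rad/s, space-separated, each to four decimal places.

o_n = [0.9124, 0.2611, 0.4666]
J₁: ẑ×o_n = [-0.2611, 0.9124, 0.0000], ω = ẑ
J2: z=[0.8746, 0.4848, 0.0000] o=[0.1164, -0.2099, 0.1700] → [0.1438, -0.2594, 0.0260, 0.8746, 0.4848, 0.0000]
J3: z=[-0.3922, 0.7076, 0.5878] o=[0.2842, -0.2446, 0.3237] → [-0.1961, 0.4253, -0.6428, -0.3922, 0.7076, 0.5878]
J4: z=[0.3453, -0.4790, 0.8070] o=[0.5656, -0.0731, 0.3051] → [-0.3471, 0.2242, 0.2816, 0.3453, -0.4790, 0.8070]
q̇ = J⁺·V = [0.5110, 0.4950, 0.4740, -0.1830]

0.5110 0.4950 0.4740 -0.1830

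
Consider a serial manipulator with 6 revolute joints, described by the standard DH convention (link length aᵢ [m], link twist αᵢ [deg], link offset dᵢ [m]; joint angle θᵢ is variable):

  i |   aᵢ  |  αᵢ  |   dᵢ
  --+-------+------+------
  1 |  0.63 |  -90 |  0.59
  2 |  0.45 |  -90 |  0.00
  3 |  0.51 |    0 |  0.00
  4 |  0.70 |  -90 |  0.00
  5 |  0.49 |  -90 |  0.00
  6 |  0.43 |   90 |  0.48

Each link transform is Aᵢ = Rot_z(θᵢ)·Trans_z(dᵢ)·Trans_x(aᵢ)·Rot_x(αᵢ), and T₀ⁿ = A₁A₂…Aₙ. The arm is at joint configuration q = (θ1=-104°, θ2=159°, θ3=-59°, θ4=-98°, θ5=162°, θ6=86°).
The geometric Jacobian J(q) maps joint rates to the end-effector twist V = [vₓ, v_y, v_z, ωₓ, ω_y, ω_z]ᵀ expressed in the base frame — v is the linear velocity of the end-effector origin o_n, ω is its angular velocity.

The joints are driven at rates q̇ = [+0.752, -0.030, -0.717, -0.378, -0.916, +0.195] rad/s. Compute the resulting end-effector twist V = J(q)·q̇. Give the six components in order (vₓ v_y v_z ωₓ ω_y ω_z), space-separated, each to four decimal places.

-0.0579 0.1179 -0.6388 -1.0173 -0.3733 0.0113

o_n = [0.0472, -0.0779, 0.6897]
J₁: ẑ×o_n = [0.0779, 0.0472, -0.0000], ω = ẑ
J2: z=[0.9703, -0.2419, 0.0000] o=[-0.1524, -0.6113, 0.5900] → [-0.0241, -0.0967, 0.5658, 0.9703, -0.2419, 0.0000]
J3: z=[0.0867, 0.3477, 0.9336] o=[-0.0508, -0.2037, 0.4287] → [-0.0266, 0.0688, -0.0232, 0.0867, 0.3477, 0.9336]
J4: z=[0.0867, 0.3477, 0.9336] o=[0.4327, -0.0715, 0.3346] → [0.1295, -0.3907, 0.1335, 0.0867, 0.3477, 0.9336]
J5: z=[0.9814, 0.1313, -0.1400] o=[0.5526, -0.7213, 0.5655] → [0.1064, -0.0511, 0.6978, 0.9814, 0.1313, -0.1400]
J6: z=[0.0295, 0.6176, 0.7859] o=[0.4597, -0.3413, 0.2704] → [0.0519, -0.3366, 0.2625, 0.0295, 0.6176, 0.7859]
V = J·q̇ = [-0.0579, 0.1179, -0.6388, -1.0173, -0.3733, 0.0113]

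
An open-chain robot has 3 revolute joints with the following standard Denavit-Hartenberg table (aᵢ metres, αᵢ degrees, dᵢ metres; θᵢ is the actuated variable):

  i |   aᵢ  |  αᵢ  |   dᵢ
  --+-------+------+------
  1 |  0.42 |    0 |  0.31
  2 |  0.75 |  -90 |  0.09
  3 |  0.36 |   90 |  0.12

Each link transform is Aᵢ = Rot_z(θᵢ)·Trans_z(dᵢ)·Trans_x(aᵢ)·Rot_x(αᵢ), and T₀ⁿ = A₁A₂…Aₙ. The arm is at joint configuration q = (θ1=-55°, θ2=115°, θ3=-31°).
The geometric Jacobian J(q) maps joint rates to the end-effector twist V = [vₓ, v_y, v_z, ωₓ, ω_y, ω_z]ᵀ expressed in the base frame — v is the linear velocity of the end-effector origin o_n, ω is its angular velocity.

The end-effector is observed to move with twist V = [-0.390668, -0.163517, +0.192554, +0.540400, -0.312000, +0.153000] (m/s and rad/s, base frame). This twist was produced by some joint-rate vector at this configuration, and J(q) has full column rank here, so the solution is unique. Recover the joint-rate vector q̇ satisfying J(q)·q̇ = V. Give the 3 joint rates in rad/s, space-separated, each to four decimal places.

o_n = [0.6663, 0.6327, 0.5854]
J₁: ẑ×o_n = [-0.6327, 0.6663, 0.0000], ω = ẑ
J2: z=[0.0000, 0.0000, 1.0000] o=[0.2409, -0.3440, 0.3100] → [-0.9768, 0.4254, 0.0000, 0.0000, 0.0000, 1.0000]
J3: z=[-0.8660, 0.5000, 0.0000] o=[0.6159, 0.3055, 0.4000] → [0.0927, 0.1606, -0.3086, -0.8660, 0.5000, 0.0000]
q̇ = J⁺·V = [-0.5330, 0.6860, -0.6240]

-0.5330 0.6860 -0.6240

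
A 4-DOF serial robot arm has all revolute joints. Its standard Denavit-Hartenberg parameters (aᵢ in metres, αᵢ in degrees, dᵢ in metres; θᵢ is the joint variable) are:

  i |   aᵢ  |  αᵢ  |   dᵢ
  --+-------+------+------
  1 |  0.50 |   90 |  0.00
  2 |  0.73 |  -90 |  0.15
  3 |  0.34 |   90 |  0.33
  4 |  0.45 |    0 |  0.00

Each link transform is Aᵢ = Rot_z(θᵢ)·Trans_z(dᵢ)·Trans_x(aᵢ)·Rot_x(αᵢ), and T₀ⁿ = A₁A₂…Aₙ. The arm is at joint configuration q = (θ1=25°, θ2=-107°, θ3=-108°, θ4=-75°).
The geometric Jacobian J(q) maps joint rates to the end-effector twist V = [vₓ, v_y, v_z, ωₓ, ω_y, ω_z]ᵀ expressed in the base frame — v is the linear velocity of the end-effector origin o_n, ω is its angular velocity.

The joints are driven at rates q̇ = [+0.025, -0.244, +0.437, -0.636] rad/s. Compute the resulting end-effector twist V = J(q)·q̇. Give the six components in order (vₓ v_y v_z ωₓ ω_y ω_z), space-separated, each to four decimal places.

o_n = [0.4532, -0.4332, -0.5326]
J₁: ẑ×o_n = [0.4332, 0.4532, -0.0000], ω = ẑ
J2: z=[0.4226, -0.9063, 0.0000] o=[0.4532, 0.2113, 0.0000] → [0.4827, 0.2251, -0.2723, 0.4226, -0.9063, 0.0000]
J3: z=[0.8667, 0.4042, -0.2924] o=[0.3231, -0.0148, -0.6981] → [-0.0554, -0.1815, -0.4152, 0.8667, 0.4042, -0.2924]
J4: z=[0.1214, 0.3976, 0.9095] o=[0.7736, -0.1615, -0.6941] → [0.3112, -0.3110, 0.0944, 0.1214, 0.3976, 0.9095]
V = J·q̇ = [-0.3291, 0.0749, -0.1750, 0.1984, 0.1449, -0.6812]

-0.3291 0.0749 -0.1750 0.1984 0.1449 -0.6812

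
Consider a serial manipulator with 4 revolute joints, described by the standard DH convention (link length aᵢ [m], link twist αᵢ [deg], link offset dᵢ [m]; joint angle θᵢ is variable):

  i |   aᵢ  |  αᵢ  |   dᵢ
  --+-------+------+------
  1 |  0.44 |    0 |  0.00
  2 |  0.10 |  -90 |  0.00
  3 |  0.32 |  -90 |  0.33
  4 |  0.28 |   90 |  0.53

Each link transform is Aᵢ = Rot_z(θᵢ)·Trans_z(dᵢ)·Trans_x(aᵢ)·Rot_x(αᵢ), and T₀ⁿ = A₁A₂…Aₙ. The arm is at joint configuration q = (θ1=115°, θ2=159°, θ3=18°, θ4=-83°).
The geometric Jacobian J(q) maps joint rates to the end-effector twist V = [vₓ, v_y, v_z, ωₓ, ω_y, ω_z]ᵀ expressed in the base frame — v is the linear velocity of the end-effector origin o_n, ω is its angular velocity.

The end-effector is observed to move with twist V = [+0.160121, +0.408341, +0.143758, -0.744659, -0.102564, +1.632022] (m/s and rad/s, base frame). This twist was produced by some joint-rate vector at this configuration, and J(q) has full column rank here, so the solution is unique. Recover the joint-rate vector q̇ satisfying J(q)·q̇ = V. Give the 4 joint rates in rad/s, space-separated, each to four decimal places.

o_n = [0.4395, 0.1688, -0.6135]
J₁: ẑ×o_n = [-0.1688, 0.4395, 0.0000], ω = ẑ
J2: z=[0.0000, 0.0000, 1.0000] o=[-0.1860, 0.3988, 0.0000] → [0.2299, 0.6255, -0.0000, 0.0000, 0.0000, 1.0000]
J3: z=[0.9976, 0.0698, 0.0000] o=[-0.1790, 0.2990, 0.0000] → [-0.0428, 0.6120, -0.1730, 0.9976, 0.0698, 0.0000]
J4: z=[-0.0216, 0.3083, -0.9511] o=[0.1714, 0.0184, -0.0989] → [-0.0156, -0.2660, -0.0859, -0.0216, 0.3083, -0.9511]
q̇ = J⁺·V = [0.5370, 0.9400, -0.7500, -0.1630]

0.5370 0.9400 -0.7500 -0.1630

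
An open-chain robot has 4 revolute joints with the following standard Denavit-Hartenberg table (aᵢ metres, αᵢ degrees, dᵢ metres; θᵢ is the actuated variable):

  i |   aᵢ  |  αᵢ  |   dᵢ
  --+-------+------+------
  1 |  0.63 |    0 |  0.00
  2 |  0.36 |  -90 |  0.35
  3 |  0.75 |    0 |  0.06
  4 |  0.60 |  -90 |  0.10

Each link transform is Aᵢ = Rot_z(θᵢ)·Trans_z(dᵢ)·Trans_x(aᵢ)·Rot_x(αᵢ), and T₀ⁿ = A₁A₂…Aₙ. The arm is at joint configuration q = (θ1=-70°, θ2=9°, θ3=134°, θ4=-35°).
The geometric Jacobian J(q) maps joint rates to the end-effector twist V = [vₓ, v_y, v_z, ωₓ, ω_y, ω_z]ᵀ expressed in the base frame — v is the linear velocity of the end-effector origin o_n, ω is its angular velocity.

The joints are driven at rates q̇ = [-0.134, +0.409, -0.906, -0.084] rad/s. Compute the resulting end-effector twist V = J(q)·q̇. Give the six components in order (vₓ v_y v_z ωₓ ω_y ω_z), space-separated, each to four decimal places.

o_n = [0.2319, -0.2915, -0.7821]
J₁: ẑ×o_n = [0.2915, 0.2319, -0.0000], ω = ẑ
J2: z=[0.0000, 0.0000, 1.0000] o=[0.2155, -0.5920, 0.0000] → [-0.3005, 0.0164, 0.0000, 0.0000, 0.0000, 1.0000]
J3: z=[0.8746, 0.4848, 0.0000] o=[0.3900, -0.9069, 0.3500] → [-0.5489, 0.9902, 0.6149, 0.8746, 0.4848, 0.0000]
J4: z=[0.8746, 0.4848, 0.0000] o=[0.1899, -0.4221, -0.1895] → [-0.2873, 0.5183, 0.0939, 0.8746, 0.4848, 0.0000]
V = J·q̇ = [0.3594, -0.9650, -0.5649, -0.8659, -0.4800, 0.2750]

0.3594 -0.9650 -0.5649 -0.8659 -0.4800 0.2750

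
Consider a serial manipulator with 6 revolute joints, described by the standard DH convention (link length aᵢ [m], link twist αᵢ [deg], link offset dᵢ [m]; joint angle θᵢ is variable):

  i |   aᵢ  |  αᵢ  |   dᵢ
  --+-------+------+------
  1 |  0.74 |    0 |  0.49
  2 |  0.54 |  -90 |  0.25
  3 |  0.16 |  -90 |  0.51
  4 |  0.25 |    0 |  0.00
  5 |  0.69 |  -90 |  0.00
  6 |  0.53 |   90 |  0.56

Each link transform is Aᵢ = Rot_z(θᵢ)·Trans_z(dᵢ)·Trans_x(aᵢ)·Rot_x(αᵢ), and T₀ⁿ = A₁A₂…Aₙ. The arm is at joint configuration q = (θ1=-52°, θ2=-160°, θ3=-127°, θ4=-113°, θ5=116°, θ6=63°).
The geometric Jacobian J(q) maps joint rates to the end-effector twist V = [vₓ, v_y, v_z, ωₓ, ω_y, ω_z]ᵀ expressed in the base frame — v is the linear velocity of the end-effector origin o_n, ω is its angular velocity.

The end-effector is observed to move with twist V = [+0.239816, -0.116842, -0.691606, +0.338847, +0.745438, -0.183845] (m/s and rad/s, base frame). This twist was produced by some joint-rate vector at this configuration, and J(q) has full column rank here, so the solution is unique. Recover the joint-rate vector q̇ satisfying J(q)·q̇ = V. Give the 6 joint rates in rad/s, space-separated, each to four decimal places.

0.0800 -0.3320 -0.6140 0.3290 -0.2020 0.1980

o_n = [0.7386, -0.9158, 1.2244]
J₁: ẑ×o_n = [0.9158, 0.7386, -0.0000], ω = ẑ
J2: z=[0.0000, 0.0000, 1.0000] o=[0.4556, -0.5831, 0.4900] → [0.3327, 0.2830, -0.0000, 0.0000, 0.0000, 1.0000]
J3: z=[-0.5299, -0.8480, 0.0000] o=[-0.0024, -0.2970, 0.7400] → [-0.4108, 0.2567, 0.9563, -0.5299, -0.8480, 0.0000]
J4: z=[-0.6773, 0.4232, 0.6018] o=[-0.1910, -0.7805, 0.8678] → [0.2324, 0.8009, -0.3017, -0.6773, 0.4232, 0.6018]
J5: z=[-0.6773, 0.4232, 0.6018] o=[-0.3628, -0.9445, 0.7898] → [0.1667, 0.9571, -0.4855, -0.6773, 0.4232, 0.6018]
J6: z=[0.5025, 0.8636, -0.0418] o=[0.0080, -1.1336, 1.3401] → [-0.0908, 0.0276, -0.5214, 0.5025, 0.8636, -0.0418]
q̇ = J⁺·V = [0.0800, -0.3320, -0.6140, 0.3290, -0.2020, 0.1980]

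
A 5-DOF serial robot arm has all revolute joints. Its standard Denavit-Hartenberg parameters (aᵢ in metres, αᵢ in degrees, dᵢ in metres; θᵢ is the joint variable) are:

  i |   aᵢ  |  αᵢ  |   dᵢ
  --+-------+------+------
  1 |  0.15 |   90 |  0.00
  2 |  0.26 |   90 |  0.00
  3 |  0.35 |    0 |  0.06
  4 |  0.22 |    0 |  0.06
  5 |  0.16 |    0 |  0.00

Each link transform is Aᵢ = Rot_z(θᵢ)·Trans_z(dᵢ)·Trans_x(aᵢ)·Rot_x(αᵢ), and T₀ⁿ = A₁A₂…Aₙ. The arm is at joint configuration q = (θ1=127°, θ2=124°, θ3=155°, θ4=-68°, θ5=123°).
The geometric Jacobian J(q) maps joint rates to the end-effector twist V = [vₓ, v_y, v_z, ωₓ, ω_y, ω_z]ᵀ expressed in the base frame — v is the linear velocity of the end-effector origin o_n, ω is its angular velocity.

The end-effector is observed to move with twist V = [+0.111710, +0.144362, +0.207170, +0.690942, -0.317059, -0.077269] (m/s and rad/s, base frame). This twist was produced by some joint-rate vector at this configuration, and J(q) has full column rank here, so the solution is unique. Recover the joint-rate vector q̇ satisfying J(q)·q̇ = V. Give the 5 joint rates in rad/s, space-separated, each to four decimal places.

0.3740 0.3610 -0.6400 0.0410 -0.2080

o_n = [0.0175, 0.4546, -0.0857]
J₁: ẑ×o_n = [-0.4546, 0.0175, 0.0000], ω = ẑ
J2: z=[0.7986, 0.6018, 0.0000] o=[-0.0903, 0.1198, 0.0000] → [-0.0515, 0.0684, 0.2025, 0.7986, 0.6018, 0.0000]
J3: z=[-0.4989, 0.6621, 0.5592] o=[-0.0028, 0.0037, 0.2155] → [-0.4516, -0.1389, -0.2384, -0.4989, 0.6621, 0.5592]
J4: z=[-0.4989, 0.6621, 0.5592] o=[-0.0213, 0.2741, -0.0139] → [-0.1485, -0.0141, -0.1158, -0.4989, 0.6621, 0.5592]
J5: z=[-0.4989, 0.6621, 0.5592] o=[0.1281, 0.4409, 0.0292] → [-0.0837, -0.1191, 0.0663, -0.4989, 0.6621, 0.5592]
q̇ = J⁺·V = [0.3740, 0.3610, -0.6400, 0.0410, -0.2080]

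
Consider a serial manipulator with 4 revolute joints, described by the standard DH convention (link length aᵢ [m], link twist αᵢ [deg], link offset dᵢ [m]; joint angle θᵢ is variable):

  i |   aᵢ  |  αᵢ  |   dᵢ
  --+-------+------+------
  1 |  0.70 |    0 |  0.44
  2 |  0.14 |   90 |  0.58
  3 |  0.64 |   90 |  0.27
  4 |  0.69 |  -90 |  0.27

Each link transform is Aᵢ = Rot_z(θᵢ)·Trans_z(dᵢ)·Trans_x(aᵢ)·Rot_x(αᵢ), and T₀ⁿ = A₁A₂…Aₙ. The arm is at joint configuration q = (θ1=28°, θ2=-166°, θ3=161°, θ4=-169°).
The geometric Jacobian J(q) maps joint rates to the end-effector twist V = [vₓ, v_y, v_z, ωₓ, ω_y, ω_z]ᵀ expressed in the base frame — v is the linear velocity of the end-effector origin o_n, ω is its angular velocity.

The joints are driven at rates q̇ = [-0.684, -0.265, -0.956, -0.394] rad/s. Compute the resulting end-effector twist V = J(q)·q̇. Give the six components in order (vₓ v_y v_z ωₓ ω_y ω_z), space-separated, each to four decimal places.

-0.2325 -0.1393 -0.1347 0.7350 -0.6246 -1.3215

o_n = [0.3299, 0.2553, 1.2631]
J₁: ẑ×o_n = [-0.2553, 0.3299, 0.0000], ω = ẑ
J2: z=[0.0000, 0.0000, 1.0000] o=[0.6181, 0.3286, 0.4400] → [0.0733, -0.2882, 0.0000, 0.0000, 0.0000, 1.0000]
J3: z=[-0.6691, 0.7431, 0.0000] o=[0.5140, 0.2350, 1.0200] → [0.1807, 0.1627, 0.1232, -0.6691, 0.7431, 0.0000]
J4: z=[-0.2419, -0.2178, 0.9455] o=[0.7831, 0.8405, 1.2284] → [0.5457, -0.4201, 0.0429, -0.2419, -0.2178, 0.9455]
V = J·q̇ = [-0.2325, -0.1393, -0.1347, 0.7350, -0.6246, -1.3215]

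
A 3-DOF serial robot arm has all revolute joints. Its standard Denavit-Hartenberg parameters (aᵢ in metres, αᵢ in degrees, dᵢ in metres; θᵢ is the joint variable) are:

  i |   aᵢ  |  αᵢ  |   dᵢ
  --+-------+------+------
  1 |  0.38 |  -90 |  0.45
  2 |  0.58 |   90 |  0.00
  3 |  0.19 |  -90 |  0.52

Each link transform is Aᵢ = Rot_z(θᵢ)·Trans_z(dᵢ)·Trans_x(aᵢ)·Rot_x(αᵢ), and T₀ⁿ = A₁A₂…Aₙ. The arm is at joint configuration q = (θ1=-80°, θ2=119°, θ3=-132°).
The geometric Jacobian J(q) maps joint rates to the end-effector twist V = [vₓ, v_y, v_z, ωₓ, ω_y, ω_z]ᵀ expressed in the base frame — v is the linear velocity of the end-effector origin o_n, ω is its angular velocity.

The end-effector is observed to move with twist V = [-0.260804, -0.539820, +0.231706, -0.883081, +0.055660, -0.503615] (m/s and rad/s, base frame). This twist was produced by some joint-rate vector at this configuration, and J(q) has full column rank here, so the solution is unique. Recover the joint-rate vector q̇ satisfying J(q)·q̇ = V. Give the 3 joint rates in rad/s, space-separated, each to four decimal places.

o_n = [-0.0322, -0.6304, -0.1982]
J₁: ẑ×o_n = [0.6304, -0.0322, 0.0000], ω = ẑ
J2: z=[0.9848, 0.1736, 0.0000] o=[0.0660, -0.3742, 0.4500] → [-0.1126, 0.6383, -0.2352, 0.9848, 0.1736, 0.0000]
J3: z=[0.1519, -0.8613, -0.4848] o=[0.0172, -0.0973, -0.0573] → [-0.1371, 0.0453, -0.1235, 0.1519, -0.8613, -0.4848]
q̇ = J⁺·V = [-0.6190, -0.8600, -0.2380]

-0.6190 -0.8600 -0.2380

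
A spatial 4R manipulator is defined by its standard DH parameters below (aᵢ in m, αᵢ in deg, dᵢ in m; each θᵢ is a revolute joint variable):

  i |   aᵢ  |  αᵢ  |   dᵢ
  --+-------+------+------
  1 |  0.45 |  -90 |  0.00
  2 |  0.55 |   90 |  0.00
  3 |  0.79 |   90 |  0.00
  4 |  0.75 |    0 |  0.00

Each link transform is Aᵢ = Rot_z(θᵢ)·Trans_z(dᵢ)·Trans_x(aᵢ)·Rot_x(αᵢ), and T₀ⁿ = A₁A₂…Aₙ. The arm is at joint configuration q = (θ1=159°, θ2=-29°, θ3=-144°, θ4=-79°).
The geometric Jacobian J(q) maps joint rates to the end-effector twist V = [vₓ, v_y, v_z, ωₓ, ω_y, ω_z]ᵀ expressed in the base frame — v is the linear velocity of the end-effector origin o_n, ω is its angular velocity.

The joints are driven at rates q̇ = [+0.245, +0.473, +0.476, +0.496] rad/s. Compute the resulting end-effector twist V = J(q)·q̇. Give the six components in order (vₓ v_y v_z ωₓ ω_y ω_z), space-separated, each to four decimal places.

o_n = [-0.3895, 0.7370, -0.7432]
J₁: ẑ×o_n = [-0.7370, -0.3895, 0.0000], ω = ẑ
J2: z=[-0.3584, -0.9336, 0.0000] o=[-0.4201, 0.1613, 0.0000] → [0.6939, -0.2664, -0.1777, -0.3584, -0.9336, 0.0000]
J3: z=[0.4526, -0.1737, 0.8746] o=[-0.8692, 0.3337, 0.2666] → [-0.1773, 0.8767, 0.2659, 0.4526, -0.1737, 0.8746]
J4: z=[0.1900, -0.9395, -0.2850] o=[-0.1809, 0.5668, -0.0432] → [0.7062, 0.1924, -0.1636, 0.1900, -0.9395, -0.2850]
V = J·q̇ = [0.4135, 0.2913, -0.0386, 0.1402, -0.9903, 0.5200]

0.4135 0.2913 -0.0386 0.1402 -0.9903 0.5200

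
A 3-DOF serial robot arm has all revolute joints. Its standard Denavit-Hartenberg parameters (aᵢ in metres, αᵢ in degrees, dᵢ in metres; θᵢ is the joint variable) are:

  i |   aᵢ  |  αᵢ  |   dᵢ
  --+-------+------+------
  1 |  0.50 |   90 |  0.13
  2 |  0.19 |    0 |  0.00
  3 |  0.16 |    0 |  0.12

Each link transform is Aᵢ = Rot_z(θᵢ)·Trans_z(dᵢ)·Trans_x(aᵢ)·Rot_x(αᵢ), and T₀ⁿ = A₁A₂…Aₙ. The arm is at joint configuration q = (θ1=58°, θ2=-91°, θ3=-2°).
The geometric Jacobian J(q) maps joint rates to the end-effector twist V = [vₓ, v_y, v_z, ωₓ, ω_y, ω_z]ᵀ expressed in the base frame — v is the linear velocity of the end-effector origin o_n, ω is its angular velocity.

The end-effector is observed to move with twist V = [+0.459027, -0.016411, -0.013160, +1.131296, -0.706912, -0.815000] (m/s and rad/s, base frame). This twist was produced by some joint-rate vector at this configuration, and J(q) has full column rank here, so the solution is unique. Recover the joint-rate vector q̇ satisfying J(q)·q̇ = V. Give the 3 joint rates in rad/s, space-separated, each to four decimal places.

-0.8150 0.6000 0.7340

o_n = [0.3605, 0.3505, -0.2198]
J₁: ẑ×o_n = [-0.3505, 0.3605, 0.0000], ω = ẑ
J2: z=[0.8480, -0.5299, 0.0000] o=[0.2650, 0.4240, 0.1300] → [0.1853, 0.2966, -0.0117, 0.8480, -0.5299, 0.0000]
J3: z=[0.8480, -0.5299, 0.0000] o=[0.2632, 0.4212, -0.0600] → [0.0847, 0.1355, -0.0084, 0.8480, -0.5299, 0.0000]
q̇ = J⁺·V = [-0.8150, 0.6000, 0.7340]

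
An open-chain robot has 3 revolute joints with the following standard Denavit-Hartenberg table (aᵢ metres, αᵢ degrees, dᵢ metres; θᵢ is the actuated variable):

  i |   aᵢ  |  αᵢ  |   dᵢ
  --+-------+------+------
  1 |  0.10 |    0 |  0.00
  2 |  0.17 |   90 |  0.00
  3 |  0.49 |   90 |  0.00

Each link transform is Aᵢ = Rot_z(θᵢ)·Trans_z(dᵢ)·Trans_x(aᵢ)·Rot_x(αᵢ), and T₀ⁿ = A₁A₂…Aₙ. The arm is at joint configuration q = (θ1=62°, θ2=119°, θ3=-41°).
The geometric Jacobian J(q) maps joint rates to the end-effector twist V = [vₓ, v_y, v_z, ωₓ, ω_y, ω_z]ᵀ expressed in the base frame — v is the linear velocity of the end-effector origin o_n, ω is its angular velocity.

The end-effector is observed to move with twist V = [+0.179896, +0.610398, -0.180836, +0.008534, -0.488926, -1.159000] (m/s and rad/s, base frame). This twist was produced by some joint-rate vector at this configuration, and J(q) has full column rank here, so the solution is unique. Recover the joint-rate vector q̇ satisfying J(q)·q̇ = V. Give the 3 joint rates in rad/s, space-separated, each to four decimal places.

o_n = [-0.4928, 0.0789, -0.3215]
J₁: ẑ×o_n = [-0.0789, -0.4928, 0.0000], ω = ẑ
J2: z=[0.0000, 0.0000, 1.0000] o=[0.0469, 0.0883, 0.0000] → [0.0094, -0.5397, 0.0000, 0.0000, 0.0000, 1.0000]
J3: z=[-0.0175, 0.9998, 0.0000] o=[-0.1230, 0.0853, 0.0000] → [-0.3214, -0.0056, 0.3698, -0.0175, 0.9998, 0.0000]
q̇ = J⁺·V = [-0.3810, -0.7780, -0.4890]

-0.3810 -0.7780 -0.4890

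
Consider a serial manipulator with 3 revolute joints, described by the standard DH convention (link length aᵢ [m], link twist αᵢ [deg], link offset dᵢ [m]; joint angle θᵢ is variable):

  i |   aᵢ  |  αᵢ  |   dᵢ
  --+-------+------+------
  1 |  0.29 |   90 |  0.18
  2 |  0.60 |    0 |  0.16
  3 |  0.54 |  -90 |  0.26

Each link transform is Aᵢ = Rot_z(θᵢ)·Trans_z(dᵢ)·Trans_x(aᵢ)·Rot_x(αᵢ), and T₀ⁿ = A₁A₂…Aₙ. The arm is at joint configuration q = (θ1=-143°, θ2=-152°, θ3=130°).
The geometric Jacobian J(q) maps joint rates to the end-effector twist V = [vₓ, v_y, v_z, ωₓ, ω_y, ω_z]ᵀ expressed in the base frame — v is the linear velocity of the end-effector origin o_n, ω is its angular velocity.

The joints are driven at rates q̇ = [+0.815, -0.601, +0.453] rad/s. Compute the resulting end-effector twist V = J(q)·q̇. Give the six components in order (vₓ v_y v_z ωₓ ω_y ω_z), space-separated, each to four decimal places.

0.0137 -0.2559 0.2443 0.0891 -0.1182 0.8150

o_n = [-0.4611, 0.1784, -0.3040]
J₁: ẑ×o_n = [-0.1784, -0.4611, 0.0000], ω = ẑ
J2: z=[-0.6018, 0.7986, 0.0000] o=[-0.2316, -0.1745, 0.1800] → [-0.3865, -0.2913, -0.0291, -0.6018, 0.7986, 0.0000]
J3: z=[-0.6018, 0.7986, 0.0000] o=[0.0952, 0.2721, -0.1017] → [-0.1616, -0.1217, 0.5007, -0.6018, 0.7986, 0.0000]
V = J·q̇ = [0.0137, -0.2559, 0.2443, 0.0891, -0.1182, 0.8150]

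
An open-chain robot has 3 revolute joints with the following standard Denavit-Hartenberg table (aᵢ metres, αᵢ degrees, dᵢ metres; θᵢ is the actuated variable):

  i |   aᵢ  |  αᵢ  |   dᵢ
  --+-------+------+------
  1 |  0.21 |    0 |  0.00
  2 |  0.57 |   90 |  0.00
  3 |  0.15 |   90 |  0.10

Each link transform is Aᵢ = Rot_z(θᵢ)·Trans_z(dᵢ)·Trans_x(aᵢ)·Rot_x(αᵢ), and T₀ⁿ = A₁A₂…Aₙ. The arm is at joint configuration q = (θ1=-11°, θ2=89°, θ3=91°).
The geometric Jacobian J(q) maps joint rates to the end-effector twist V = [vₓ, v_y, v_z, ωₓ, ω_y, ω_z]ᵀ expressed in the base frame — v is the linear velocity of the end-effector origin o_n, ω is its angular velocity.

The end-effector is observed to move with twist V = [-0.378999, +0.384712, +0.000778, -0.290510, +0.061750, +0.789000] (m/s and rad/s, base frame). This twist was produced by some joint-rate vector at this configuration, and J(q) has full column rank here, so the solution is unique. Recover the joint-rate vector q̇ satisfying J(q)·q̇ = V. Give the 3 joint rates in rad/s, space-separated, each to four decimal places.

0.8290 -0.0400 -0.2970

o_n = [0.4219, 0.4941, 0.1500]
J₁: ẑ×o_n = [-0.4941, 0.4219, 0.0000], ω = ẑ
J2: z=[0.0000, 0.0000, 1.0000] o=[0.2061, -0.0401, 0.0000] → [-0.5342, 0.2158, 0.0000, 0.0000, 0.0000, 1.0000]
J3: z=[0.9781, -0.2079, 0.0000] o=[0.3247, 0.5175, 0.0000] → [-0.0312, -0.1467, -0.0026, 0.9781, -0.2079, 0.0000]
q̇ = J⁺·V = [0.8290, -0.0400, -0.2970]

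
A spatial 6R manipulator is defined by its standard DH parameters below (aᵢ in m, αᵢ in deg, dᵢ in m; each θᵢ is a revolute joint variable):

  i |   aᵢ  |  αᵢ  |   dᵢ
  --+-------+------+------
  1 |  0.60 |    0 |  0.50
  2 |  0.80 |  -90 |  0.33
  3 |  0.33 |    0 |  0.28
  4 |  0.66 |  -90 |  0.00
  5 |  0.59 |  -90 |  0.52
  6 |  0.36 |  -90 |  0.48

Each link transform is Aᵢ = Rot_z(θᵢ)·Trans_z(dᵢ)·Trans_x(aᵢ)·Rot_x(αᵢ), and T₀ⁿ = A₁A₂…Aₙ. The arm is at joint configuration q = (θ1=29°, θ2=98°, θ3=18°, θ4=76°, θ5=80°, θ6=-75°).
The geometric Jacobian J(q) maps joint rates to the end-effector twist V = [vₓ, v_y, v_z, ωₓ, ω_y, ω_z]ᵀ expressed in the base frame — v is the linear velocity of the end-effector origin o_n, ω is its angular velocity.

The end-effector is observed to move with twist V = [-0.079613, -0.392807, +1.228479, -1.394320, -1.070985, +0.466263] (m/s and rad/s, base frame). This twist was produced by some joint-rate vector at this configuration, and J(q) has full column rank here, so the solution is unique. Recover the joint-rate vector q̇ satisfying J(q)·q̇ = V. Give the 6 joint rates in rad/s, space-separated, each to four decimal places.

o_n = [0.7685, 0.7586, 0.4834]
J₁: ẑ×o_n = [-0.7586, 0.7685, 0.0000], ω = ẑ
J2: z=[0.0000, 0.0000, 1.0000] o=[0.5248, 0.2909, 0.5000] → [-0.4678, 0.2437, 0.0000, 0.0000, 0.0000, 1.0000]
J3: z=[-0.7986, -0.6018, 0.0000] o=[0.0433, 0.9298, 0.8300] → [0.2086, -0.2768, 0.5731, -0.7986, -0.6018, 0.0000]
J4: z=[-0.7986, -0.6018, 0.0000] o=[-0.3692, 1.0119, 0.7280] → [0.1472, -0.1954, 0.8870, -0.7986, -0.6018, 0.0000]
J5: z=[0.6003, -0.7967, 0.0698] o=[-0.3415, 0.9752, 0.0696] → [-0.3145, -0.1710, 0.7543, 0.6003, -0.7967, 0.0698]
J6: z=[0.0973, 0.1594, 0.9824] o=[0.4390, 0.9049, 0.0037] → [0.2201, 0.2770, -0.0667, 0.0973, 0.1594, 0.9824]
q̇ = J⁺·V = [-0.1630, 0.9470, 0.9500, 0.7520, -0.0060, -0.3230]

-0.1630 0.9470 0.9500 0.7520 -0.0060 -0.3230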